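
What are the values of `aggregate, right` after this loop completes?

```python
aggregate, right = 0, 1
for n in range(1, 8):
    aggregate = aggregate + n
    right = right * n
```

Sum and factorial of 1 to 7
`aggregate, right` takes the values: (0, 1) → (1, 1) → (3, 1) → (3, 2) → (6, 2) → (6, 6) → (10, 6) → (10, 24) → (15, 24) → (15, 120) → (21, 120) → (21, 720) → (28, 720) → (28, 5040)

Answer: 28, 5040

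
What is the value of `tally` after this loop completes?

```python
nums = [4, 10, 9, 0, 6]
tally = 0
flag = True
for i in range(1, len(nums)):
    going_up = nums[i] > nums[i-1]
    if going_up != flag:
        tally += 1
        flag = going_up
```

Count direction changes in [4, 10, 9, 0, 6]
`tally` takes the values: 0 → 1 → 2

Answer: 2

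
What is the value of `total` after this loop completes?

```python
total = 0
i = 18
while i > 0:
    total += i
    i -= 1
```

Sum 18 down to 1
`total` takes the values: 0 → 18 → 35 → 51 → 66 → 80 → 93 → 105 → 116 → 126 → 135 → 143 → 150 → 156 → 161 → 165 → 168 → 170 → 171

Answer: 171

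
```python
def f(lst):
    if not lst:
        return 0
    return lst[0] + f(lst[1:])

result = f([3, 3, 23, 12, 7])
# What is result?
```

3 + 3 + 23 + 12 + 7 + 0 = 48

Answer: 48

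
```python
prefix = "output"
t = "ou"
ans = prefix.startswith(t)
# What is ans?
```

Trace:
`prefix = "output"` → prefix = 'output'
`t = "ou"` → t = 'ou'
`ans = prefix.startswith(t)` → ans = True
So ans = True

Answer: True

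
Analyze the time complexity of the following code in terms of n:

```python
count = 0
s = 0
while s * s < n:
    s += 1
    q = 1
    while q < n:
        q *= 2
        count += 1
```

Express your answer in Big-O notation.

Each loop level contributes: √n × log n. Multiplying the contributions gives O(√n log n).

Answer: O(√n log n)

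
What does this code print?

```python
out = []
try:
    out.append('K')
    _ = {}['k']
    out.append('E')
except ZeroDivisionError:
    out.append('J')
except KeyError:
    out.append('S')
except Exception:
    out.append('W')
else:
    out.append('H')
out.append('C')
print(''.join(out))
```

Execution trace: 'K' (try body) → 'S' (except KeyError) → 'C' (after the try/except). Output: KSC

Answer: KSC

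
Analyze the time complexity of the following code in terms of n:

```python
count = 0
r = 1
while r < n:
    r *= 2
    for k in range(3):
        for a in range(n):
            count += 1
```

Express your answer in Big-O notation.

Each loop level contributes: log n × 1 × n. Multiplying the contributions gives O(n log n).

Answer: O(n log n)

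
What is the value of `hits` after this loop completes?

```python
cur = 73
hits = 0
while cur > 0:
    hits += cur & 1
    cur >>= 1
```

Count set bits in 73 (binary: 0b1001001)
`hits` takes the values: 0 → 1 → 2 → 3

Answer: 3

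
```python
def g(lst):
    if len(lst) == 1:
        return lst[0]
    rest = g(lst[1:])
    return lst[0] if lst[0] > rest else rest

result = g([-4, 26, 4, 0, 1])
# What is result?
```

Recursive max over [-4, 26, 4, 0, 1] = 26

Answer: 26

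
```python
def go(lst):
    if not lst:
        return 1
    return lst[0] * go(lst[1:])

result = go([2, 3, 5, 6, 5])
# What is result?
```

Product over [2, 3, 5, 6, 5] = 2 * 3 * 5 * 6 * 5 = 900

Answer: 900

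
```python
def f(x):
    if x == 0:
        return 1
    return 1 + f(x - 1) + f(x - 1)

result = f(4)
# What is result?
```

f(x) = 1 + 2·f(x-1), f(0)=1. Closed form: (1+1)·2^4 - 1 = 31.

Answer: 31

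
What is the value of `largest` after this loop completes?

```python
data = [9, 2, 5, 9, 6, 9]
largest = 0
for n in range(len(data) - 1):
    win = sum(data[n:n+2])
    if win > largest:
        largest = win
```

Max sum of 2-element window in [9, 2, 5, 9, 6, 9]
`largest` takes the values: 0 → 11 → 14 → 15

Answer: 15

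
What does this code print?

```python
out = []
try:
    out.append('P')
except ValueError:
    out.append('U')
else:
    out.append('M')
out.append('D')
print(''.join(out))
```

Execution trace: 'P' (try body, no exception) → 'M' (else) → 'D' (after the try/except). Output: PMD

Answer: PMD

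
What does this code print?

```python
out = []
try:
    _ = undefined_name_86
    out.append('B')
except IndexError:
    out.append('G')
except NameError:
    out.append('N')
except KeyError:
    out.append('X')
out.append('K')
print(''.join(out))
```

Execution trace: 'N' (except NameError) → 'K' (after the try/except). Output: NK

Answer: NK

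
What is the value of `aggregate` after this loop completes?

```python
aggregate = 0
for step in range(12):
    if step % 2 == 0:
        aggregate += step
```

Sum of even numbers 0 to 11
`aggregate` takes the values: 0 → 2 → 6 → 12 → 20 → 30

Answer: 30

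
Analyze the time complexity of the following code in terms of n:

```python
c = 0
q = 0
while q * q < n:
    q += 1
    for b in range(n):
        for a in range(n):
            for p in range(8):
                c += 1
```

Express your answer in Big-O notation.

Each loop level contributes: √n × n × n × 1. Multiplying the contributions gives O(n^2√n).

Answer: O(n^2√n)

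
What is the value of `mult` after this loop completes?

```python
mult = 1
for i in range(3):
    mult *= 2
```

2^3 = 8
`mult` takes the values: 1 → 2 → 4 → 8

Answer: 8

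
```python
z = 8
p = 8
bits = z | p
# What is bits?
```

Trace:
`z = 8` → z = 8
`p = 8` → p = 8
`bits = z | p` → bits = 8
So bits = 8

Answer: 8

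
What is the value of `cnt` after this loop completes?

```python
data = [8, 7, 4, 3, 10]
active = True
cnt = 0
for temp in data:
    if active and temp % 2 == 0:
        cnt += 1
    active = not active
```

Count even values at even positions
`cnt` takes the values: 0 → 1 → 2 → 3

Answer: 3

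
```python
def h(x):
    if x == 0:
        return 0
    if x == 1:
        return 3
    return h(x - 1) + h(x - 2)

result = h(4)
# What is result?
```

Build up from base cases: h(0)=0, h(1)=3, h(2)=3, h(3)=6, h(4)=9

Answer: 9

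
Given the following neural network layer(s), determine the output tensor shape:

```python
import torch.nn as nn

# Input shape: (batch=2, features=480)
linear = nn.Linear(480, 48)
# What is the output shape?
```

Input: (2, 480) -> Output: (2, 48)

Answer: (2, 48)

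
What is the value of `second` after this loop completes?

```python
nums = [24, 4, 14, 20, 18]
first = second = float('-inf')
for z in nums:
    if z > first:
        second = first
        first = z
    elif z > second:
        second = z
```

Second largest (with repeats) in [24, 4, 14, 20, 18]
`second` takes the values: -inf → 4 → 14 → 20

Answer: 20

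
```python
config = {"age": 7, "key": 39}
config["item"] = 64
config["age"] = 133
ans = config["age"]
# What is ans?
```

Trace:
`config = {"age": 7, "key": 39}` → config = {'age': 7, 'key': 39}
`config["item"] = 64` → config = {'age': 7, 'key': 39, 'item': 64}
`config["age"] = 133` → config = {'age': 133, 'key': 39, 'item': 64}
`ans = config["age"]` → ans = 133
So ans = 133

Answer: 133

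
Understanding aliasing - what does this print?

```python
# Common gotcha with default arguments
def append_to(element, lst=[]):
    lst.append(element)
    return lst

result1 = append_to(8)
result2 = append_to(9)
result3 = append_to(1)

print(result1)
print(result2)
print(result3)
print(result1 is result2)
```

Key concept: mutable default argument gotcha.
Step by step:
`result1 = append_to(8)` → result1 = [8]
`result2 = append_to(9)` → result1 = [8, 9] (same object as result2); result2 = [8, 9] (same object as result1)
`result3 = append_to(1)` → result1 = [8, 9, 1] (same object as result2, result3); result2 = [8, 9, 1] (same object as result1, result3); result3 = [8, 9, 1] (same object as result1, result2)
`print(result1)` → prints [8, 9, 1]
`print(result2)` → prints [8, 9, 1]
`print(result3)` → prints [8, 9, 1]
`print(result1 is result2)` → prints True

Answer:
[8, 9, 1]
[8, 9, 1]
[8, 9, 1]
True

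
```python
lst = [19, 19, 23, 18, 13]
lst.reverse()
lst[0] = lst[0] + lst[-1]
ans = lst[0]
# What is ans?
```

Trace:
`lst = [19, 19, 23, 18, 13]` → lst = [19, 19, 23, 18, 13]
`lst.reverse()` → lst = [13, 18, 23, 19, 19]
`lst[0] = lst[0] + lst[-1]` → lst = [32, 18, 23, 19, 19]
`ans = lst[0]` → ans = 32
So ans = 32

Answer: 32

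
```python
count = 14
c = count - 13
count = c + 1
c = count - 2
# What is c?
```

Trace:
`count = 14` → count = 14
`c = count - 13` → c = 1
`count = c + 1` → count = 2
`c = count - 2` → c = 0
So c = 0

Answer: 0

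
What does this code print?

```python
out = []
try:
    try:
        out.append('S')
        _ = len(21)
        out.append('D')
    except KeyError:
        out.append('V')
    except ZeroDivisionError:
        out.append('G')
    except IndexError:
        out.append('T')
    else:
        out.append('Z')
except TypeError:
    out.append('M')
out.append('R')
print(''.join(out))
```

Execution trace: 'S' (try body) → 'M' (outer except TypeError) → 'R' (after the try/except). Output: SMR

Answer: SMR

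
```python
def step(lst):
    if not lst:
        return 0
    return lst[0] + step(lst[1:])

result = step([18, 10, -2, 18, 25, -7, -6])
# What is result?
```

18 + 10 + (-2) + 18 + 25 + (-7) + (-6) + 0 = 56

Answer: 56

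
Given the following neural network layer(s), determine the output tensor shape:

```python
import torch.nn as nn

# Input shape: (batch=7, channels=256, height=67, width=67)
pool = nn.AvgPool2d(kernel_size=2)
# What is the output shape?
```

Input: (7, 256, 67, 67) -> Output: (7, 256, 33, 33)

Answer: (7, 256, 33, 33)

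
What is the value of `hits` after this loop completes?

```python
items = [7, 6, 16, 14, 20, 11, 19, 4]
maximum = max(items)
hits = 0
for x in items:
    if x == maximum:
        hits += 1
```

Count of max value 20 in [7, 6, 16, 14, 20, 11, 19, 4]
`hits` takes the values: 0 → 1

Answer: 1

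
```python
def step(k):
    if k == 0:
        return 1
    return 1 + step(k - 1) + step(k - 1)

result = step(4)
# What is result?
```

step(k) = 1 + 2·step(k-1), step(0)=1. Closed form: (1+1)·2^4 - 1 = 31.

Answer: 31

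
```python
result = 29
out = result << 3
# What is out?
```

Trace:
`result = 29` → result = 29
`out = result << 3` → out = 232
So out = 232

Answer: 232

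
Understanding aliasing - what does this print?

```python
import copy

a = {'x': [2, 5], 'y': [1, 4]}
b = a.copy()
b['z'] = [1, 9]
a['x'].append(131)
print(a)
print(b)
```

Key concept: shallow copy of dict with mutable values.
Step by step:
`a = {'x': [2, 5], 'y': [1, 4]}` → a = {'x': [2, 5], 'y': [1, 4]}
`b = a.copy()` → b = {'x': [2, 5], 'y': [1, 4]}
`b['z'] = [1, 9]` → b = {'x': [2, 5], 'y': [1, 4], 'z': [1, 9]}
`a['x'].append(131)` → a = {'x': [2, 5, 131], 'y': [1, 4]}; b = {'x': [2, 5, 131], 'y': [1, 4], 'z': [1, 9]}
`print(a)` → prints {'x': [2, 5, 131], 'y': [1, 4]}
`print(b)` → prints {'x': [2, 5, 131], 'y': [1, 4], 'z': [1, 9]}

Answer:
{'x': [2, 5, 131], 'y': [1, 4]}
{'x': [2, 5, 131], 'y': [1, 4], 'z': [1, 9]}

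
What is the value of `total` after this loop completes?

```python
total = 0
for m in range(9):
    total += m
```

Sum of 0 to 8 = 36
`total` takes the values: 0 → 1 → 3 → 6 → 10 → 15 → 21 → 28 → 36

Answer: 36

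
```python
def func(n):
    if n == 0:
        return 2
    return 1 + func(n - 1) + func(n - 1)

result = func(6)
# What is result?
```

func(n) = 1 + 2·func(n-1), func(0)=2. Closed form: (2+1)·2^6 - 1 = 191.

Answer: 191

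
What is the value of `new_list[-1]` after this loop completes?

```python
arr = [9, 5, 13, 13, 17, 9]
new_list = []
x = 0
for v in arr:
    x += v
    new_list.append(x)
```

Cumulative sum ends at 66
`new_list` takes the values: [] → [9] → [9, 14] → [9, 14, 27] → [9, 14, 27, 40] → [9, 14, 27, 40, 57] → [9, 14, 27, 40, 57, 66]
So `new_list[-1]` = 66

Answer: 66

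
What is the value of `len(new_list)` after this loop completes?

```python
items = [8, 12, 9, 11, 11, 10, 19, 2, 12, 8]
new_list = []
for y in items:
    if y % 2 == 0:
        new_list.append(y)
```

Count even numbers in [8, 12, 9, 11, 11, 10, 19, 2, 12, 8]
`new_list` takes the values: [] → [8] → [8, 12] → [8, 12, 10] → [8, 12, 10, 2] → [8, 12, 10, 2, 12] → [8, 12, 10, 2, 12, 8]
So `len(new_list)` = 6

Answer: 6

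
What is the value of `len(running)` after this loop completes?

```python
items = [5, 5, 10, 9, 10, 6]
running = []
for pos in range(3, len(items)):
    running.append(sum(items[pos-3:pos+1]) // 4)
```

Number of 4-element averages
`running` takes the values: [] → [7] → [7, 8] → [7, 8, 8]
So `len(running)` = 3

Answer: 3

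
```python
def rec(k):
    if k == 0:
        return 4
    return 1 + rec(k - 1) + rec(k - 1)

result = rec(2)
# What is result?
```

rec(k) = 1 + 2·rec(k-1), rec(0)=4. Closed form: (4+1)·2^2 - 1 = 19.

Answer: 19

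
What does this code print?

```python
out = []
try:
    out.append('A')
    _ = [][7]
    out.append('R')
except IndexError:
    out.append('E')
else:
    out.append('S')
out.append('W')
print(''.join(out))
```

Execution trace: 'A' (try body) → 'E' (except IndexError) → 'W' (after the try/except). Output: AEW

Answer: AEW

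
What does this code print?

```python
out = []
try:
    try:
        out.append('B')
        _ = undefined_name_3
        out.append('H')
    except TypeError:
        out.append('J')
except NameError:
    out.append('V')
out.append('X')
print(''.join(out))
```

Execution trace: 'B' (try body) → 'V' (outer except NameError) → 'X' (after the try/except). Output: BVX

Answer: BVX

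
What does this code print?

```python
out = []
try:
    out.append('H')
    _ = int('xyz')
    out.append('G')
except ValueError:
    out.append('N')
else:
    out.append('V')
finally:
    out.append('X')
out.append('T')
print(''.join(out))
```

Execution trace: 'H' (try body) → 'N' (except ValueError) → 'X' (finally) → 'T' (after the try/except). Output: HNXT

Answer: HNXT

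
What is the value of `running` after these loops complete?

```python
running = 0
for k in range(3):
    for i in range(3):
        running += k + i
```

Sum of all k+i for k,i in 3x3
`running` takes the values: 0 → 1 → 3 → 4 → 6 → 9 → 11 → 14 → 18

Answer: 18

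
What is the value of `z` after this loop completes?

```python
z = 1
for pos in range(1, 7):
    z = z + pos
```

Start at 1, add 1 through 6
`z` takes the values: 1 → 2 → 4 → 7 → 11 → 16 → 22

Answer: 22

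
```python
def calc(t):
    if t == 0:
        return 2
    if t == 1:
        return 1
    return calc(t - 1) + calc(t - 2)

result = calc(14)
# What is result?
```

Build up from base cases: calc(0)=2, calc(1)=1, calc(2)=3, calc(3)=4, calc(4)=7, calc(5)=11, calc(6)=18, ..., calc(14)=843

Answer: 843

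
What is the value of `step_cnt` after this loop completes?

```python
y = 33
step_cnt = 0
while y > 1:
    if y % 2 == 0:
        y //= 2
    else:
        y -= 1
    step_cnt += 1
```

Steps to reduce 33 to 1
`step_cnt` takes the values: 0 → 1 → 2 → 3 → 4 → 5 → 6

Answer: 6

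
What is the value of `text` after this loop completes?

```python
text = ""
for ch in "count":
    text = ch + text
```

Reverse 'count'
`text` takes the values: "" → "c" → "oc" → "uoc" → "nuoc" → "tnuoc"

Answer: "tnuoc"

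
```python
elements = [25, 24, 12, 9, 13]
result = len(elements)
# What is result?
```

Trace:
`elements = [25, 24, 12, 9, 13]` → elements = [25, 24, 12, 9, 13]
`result = len(elements)` → result = 5
So result = 5

Answer: 5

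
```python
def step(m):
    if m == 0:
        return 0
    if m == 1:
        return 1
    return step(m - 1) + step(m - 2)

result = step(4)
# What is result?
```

Build up from base cases: step(0)=0, step(1)=1, step(2)=1, step(3)=2, step(4)=3

Answer: 3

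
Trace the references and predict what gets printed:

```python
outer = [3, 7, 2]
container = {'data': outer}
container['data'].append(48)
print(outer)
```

Key concept: dict holds reference to list.
Step by step:
`outer = [3, 7, 2]` → outer = [3, 7, 2]
`container = {'data': outer}` → container = {'data': [3, 7, 2]}
`container['data'].append(48)` → outer = [3, 7, 2, 48]; container = {'data': [3, 7, 2, 48]}
`print(outer)` → prints [3, 7, 2, 48]

Answer: [3, 7, 2, 48]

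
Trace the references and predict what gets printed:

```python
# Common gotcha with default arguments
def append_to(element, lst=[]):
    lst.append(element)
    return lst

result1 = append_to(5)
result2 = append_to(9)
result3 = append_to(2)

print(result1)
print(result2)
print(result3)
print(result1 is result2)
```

Key concept: mutable default argument gotcha.
Step by step:
`result1 = append_to(5)` → result1 = [5]
`result2 = append_to(9)` → result1 = [5, 9] (same object as result2); result2 = [5, 9] (same object as result1)
`result3 = append_to(2)` → result1 = [5, 9, 2] (same object as result2, result3); result2 = [5, 9, 2] (same object as result1, result3); result3 = [5, 9, 2] (same object as result1, result2)
`print(result1)` → prints [5, 9, 2]
`print(result2)` → prints [5, 9, 2]
`print(result3)` → prints [5, 9, 2]
`print(result1 is result2)` → prints True

Answer:
[5, 9, 2]
[5, 9, 2]
[5, 9, 2]
True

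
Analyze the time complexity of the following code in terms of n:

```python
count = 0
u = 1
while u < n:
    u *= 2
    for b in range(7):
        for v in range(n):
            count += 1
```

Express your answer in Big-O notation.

Each loop level contributes: log n × 1 × n. Multiplying the contributions gives O(n log n).

Answer: O(n log n)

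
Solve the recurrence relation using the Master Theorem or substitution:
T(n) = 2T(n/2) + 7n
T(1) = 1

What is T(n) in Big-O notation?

By Master Theorem: a=2, b=2, f(n)=7n. Since log_2(2) = 1 and f(n) = Θ(n^1), Case 2 applies. T(n) = O(n log n).

Answer: O(n log n)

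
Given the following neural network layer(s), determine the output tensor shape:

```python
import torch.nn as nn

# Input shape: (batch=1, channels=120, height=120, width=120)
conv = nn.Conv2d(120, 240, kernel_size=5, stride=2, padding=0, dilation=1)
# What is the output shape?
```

Input: (1, 120, 120, 120) -> Output: (1, 240, 58, 58)

Answer: (1, 240, 58, 58)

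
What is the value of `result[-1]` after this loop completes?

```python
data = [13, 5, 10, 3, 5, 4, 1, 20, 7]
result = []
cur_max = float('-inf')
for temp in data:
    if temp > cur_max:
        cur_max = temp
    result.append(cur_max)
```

Running max ends at 20
`result` takes the values: [] → [13] → [13, 13] → [13, 13, 13] → [13, 13, 13, 13] → [13, 13, 13, 13, 13] → [13, 13, 13, 13, 13, 13] → [13, 13, 13, 13, 13, 13, 13] → [13, 13, 13, 13, 13, 13, 13, 20] → [13, 13, 13, 13, 13, 13, 13, 20, 20]
So `result[-1]` = 20

Answer: 20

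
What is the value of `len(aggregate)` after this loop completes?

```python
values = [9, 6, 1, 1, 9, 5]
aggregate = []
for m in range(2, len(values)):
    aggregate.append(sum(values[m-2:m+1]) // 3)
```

Number of 3-element averages
`aggregate` takes the values: [] → [5] → [5, 2] → [5, 2, 3] → [5, 2, 3, 5]
So `len(aggregate)` = 4

Answer: 4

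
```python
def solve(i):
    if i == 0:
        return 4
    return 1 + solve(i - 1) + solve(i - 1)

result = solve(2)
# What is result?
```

solve(i) = 1 + 2·solve(i-1), solve(0)=4. Closed form: (4+1)·2^2 - 1 = 19.

Answer: 19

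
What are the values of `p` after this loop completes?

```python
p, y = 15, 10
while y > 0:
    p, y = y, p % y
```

GCD of 15 and 10
`p` takes the values: 15 → 10 → 5

Answer: 5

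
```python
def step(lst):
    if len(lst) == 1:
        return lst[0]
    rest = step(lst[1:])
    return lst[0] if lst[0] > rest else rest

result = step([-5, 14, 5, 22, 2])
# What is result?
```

Recursive max over [-5, 14, 5, 22, 2] = 22

Answer: 22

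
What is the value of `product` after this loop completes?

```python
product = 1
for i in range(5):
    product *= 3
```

3^5 = 243
`product` takes the values: 1 → 3 → 9 → 27 → 81 → 243

Answer: 243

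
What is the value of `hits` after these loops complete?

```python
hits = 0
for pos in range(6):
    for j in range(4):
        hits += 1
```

6 * 4 = 24
`hits` takes the values: 0 → 1 → 2 → 3 → 4 → 5 → 6 → 7 → 8 → 9 → 10 → 11 → 12 → 13 → 14 → 15 → 16 → 17 → 18 → 19 → 20 → 21 → 22 → 23 → 24

Answer: 24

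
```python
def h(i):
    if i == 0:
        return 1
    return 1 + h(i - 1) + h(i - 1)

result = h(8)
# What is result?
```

h(i) = 1 + 2·h(i-1), h(0)=1. Closed form: (1+1)·2^8 - 1 = 511.

Answer: 511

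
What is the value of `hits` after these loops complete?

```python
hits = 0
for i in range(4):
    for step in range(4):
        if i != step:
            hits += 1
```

4² - 4 (exclude diagonal)
`hits` takes the values: 0 → 1 → 2 → 3 → 4 → 5 → 6 → 7 → 8 → 9 → 10 → 11 → 12

Answer: 12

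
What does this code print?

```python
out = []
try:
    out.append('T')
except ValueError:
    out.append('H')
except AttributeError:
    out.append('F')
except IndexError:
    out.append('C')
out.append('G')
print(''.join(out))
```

Execution trace: 'T' (try body, no exception) → 'G' (after the try/except). Output: TG

Answer: TG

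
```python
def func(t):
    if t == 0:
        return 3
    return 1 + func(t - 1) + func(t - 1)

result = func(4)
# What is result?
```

func(t) = 1 + 2·func(t-1), func(0)=3. Closed form: (3+1)·2^4 - 1 = 63.

Answer: 63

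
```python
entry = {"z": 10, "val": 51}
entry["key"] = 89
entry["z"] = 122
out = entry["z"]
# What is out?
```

Trace:
`entry = {"z": 10, "val": 51}` → entry = {'z': 10, 'val': 51}
`entry["key"] = 89` → entry = {'z': 10, 'val': 51, 'key': 89}
`entry["z"] = 122` → entry = {'z': 122, 'val': 51, 'key': 89}
`out = entry["z"]` → out = 122
So out = 122

Answer: 122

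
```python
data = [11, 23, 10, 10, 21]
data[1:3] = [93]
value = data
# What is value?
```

Trace:
`data = [11, 23, 10, 10, 21]` → data = [11, 23, 10, 10, 21]
`data[1:3] = [93]` → data = [11, 93, 10, 21]
`value = data` → value = [11, 93, 10, 21]
So value = [11, 93, 10, 21]

Answer: [11, 93, 10, 21]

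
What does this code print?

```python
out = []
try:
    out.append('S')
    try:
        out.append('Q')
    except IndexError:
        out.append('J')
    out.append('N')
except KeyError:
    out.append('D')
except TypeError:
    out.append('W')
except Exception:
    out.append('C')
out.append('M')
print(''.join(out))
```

Execution trace: 'S' (try body) → 'Q' (inner try body, no exception) → 'N' (try body, no exception) → 'M' (after the try/except). Output: SQNM

Answer: SQNM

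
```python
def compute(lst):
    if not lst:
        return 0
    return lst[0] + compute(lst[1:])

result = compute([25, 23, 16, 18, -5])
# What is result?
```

25 + 23 + 16 + 18 + (-5) + 0 = 77

Answer: 77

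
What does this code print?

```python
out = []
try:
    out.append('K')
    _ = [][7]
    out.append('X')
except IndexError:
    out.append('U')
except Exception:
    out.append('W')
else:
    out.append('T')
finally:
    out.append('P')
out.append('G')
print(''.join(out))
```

Execution trace: 'K' (try body) → 'U' (except IndexError) → 'P' (finally) → 'G' (after the try/except). Output: KUPG

Answer: KUPG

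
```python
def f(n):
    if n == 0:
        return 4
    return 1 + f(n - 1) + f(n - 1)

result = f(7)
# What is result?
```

f(n) = 1 + 2·f(n-1), f(0)=4. Closed form: (4+1)·2^7 - 1 = 639.

Answer: 639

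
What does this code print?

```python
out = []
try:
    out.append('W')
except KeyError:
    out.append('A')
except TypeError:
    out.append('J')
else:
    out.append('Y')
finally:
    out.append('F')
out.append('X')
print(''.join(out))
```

Execution trace: 'W' (try body, no exception) → 'Y' (else) → 'F' (finally) → 'X' (after the try/except). Output: WYFX

Answer: WYFX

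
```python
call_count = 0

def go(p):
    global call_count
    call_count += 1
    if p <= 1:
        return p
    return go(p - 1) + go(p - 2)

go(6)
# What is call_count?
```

Calls(p) = 1 + Calls(p-1) + Calls(p-2); Calls(0)=Calls(1)=1. For p=6 this gives 25.

Answer: 25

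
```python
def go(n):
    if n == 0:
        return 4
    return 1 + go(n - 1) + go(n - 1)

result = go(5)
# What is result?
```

go(n) = 1 + 2·go(n-1), go(0)=4. Closed form: (4+1)·2^5 - 1 = 159.

Answer: 159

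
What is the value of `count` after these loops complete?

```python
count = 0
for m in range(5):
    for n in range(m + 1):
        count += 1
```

Triangle: 1 + 2 + ... + 5
`count` takes the values: 0 → 1 → 2 → 3 → 4 → 5 → 6 → 7 → 8 → 9 → 10 → 11 → 12 → 13 → 14 → 15

Answer: 15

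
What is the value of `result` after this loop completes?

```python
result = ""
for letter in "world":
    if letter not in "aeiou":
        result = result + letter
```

Remove vowels from 'world'
`result` takes the values: "" → "w" → "wr" → "wrl" → "wrld"

Answer: "wrld"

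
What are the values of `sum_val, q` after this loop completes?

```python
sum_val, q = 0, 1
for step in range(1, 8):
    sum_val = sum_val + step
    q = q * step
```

Sum and factorial of 1 to 7
`sum_val, q` takes the values: (0, 1) → (1, 1) → (3, 1) → (3, 2) → (6, 2) → (6, 6) → (10, 6) → (10, 24) → (15, 24) → (15, 120) → (21, 120) → (21, 720) → (28, 720) → (28, 5040)

Answer: 28, 5040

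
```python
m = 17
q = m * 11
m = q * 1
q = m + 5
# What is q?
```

Trace:
`m = 17` → m = 17
`q = m * 11` → q = 187
`m = q * 1` → m = 187
`q = m + 5` → q = 192
So q = 192

Answer: 192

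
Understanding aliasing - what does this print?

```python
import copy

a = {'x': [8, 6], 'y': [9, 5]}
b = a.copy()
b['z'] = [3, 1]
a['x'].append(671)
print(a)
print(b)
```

Key concept: shallow copy of dict with mutable values.
Step by step:
`a = {'x': [8, 6], 'y': [9, 5]}` → a = {'x': [8, 6], 'y': [9, 5]}
`b = a.copy()` → b = {'x': [8, 6], 'y': [9, 5]}
`b['z'] = [3, 1]` → b = {'x': [8, 6], 'y': [9, 5], 'z': [3, 1]}
`a['x'].append(671)` → a = {'x': [8, 6, 671], 'y': [9, 5]}; b = {'x': [8, 6, 671], 'y': [9, 5], 'z': [3, 1]}
`print(a)` → prints {'x': [8, 6, 671], 'y': [9, 5]}
`print(b)` → prints {'x': [8, 6, 671], 'y': [9, 5], 'z': [3, 1]}

Answer:
{'x': [8, 6, 671], 'y': [9, 5]}
{'x': [8, 6, 671], 'y': [9, 5], 'z': [3, 1]}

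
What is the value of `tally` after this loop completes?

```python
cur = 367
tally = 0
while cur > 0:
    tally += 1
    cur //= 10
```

Count digits by repeated division by 10
`tally` takes the values: 0 → 1 → 2 → 3

Answer: 3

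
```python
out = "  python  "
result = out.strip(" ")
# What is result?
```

Trace:
`out = "  python  "` → out = '  python  '
`result = out.strip(" ")` → result = 'python'
So result = 'python'

Answer: 'python'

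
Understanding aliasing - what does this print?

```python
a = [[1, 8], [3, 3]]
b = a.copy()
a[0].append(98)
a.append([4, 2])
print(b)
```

Key concept: shallow copy with nested lists.
Step by step:
`a = [[1, 8], [3, 3]]` → a = [[1, 8], [3, 3]]
`b = a.copy()` → b = [[1, 8], [3, 3]]
`a[0].append(98)` → a = [[1, 8, 98], [3, 3]]; b = [[1, 8, 98], [3, 3]]
`a.append([4, 2])` → a = [[1, 8, 98], [3, 3], [4, 2]]
`print(b)` → prints [[1, 8, 98], [3, 3]]

Answer: [[1, 8, 98], [3, 3]]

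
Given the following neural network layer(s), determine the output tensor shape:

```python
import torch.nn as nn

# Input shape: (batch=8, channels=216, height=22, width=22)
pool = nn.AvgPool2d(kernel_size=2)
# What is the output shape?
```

Input: (8, 216, 22, 22) -> Output: (8, 216, 11, 11)

Answer: (8, 216, 11, 11)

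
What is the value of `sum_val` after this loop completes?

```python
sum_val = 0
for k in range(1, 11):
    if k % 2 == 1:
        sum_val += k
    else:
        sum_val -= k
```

Add odd, subtract even
`sum_val` takes the values: 0 → 1 → -1 → 2 → -2 → 3 → -3 → 4 → -4 → 5 → -5

Answer: -5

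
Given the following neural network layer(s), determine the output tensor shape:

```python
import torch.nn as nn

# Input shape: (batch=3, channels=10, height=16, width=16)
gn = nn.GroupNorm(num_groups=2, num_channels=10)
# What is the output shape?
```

Input: (3, 10, 16, 16) -> Output: (3, 10, 16, 16)

Answer: (3, 10, 16, 16)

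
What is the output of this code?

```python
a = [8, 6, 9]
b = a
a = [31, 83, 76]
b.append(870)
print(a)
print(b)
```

Key concept: rebinding vs mutation: a is rebound to a new list, b still points at the original.
Step by step:
`a = [8, 6, 9]` → a = [8, 6, 9]
`b = a` → b = [8, 6, 9] (same object as a)
`a = [31, 83, 76]` → a = [31, 83, 76]
`b.append(870)` → b = [8, 6, 9, 870]
`print(a)` → prints [31, 83, 76]
`print(b)` → prints [8, 6, 9, 870]

Answer:
[31, 83, 76]
[8, 6, 9, 870]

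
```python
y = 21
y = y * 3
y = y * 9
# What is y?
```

Trace:
`y = 21` → y = 21
`y = y * 3` → y = 63
`y = y * 9` → y = 567
So y = 567

Answer: 567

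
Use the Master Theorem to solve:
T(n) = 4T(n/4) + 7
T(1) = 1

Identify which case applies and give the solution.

a=4, b=4, f(n)=7. log_4(4) = 1. Since c=0 < 1, Case 1 applies: T(n) = Θ(n^log_b(a)) = O(n).

Answer: O(n) - Case 1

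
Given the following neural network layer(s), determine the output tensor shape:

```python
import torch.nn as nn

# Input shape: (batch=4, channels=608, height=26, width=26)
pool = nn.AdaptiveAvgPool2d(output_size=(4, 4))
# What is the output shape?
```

Input: (4, 608, 26, 26) -> Output: (4, 608, 4, 4)

Answer: (4, 608, 4, 4)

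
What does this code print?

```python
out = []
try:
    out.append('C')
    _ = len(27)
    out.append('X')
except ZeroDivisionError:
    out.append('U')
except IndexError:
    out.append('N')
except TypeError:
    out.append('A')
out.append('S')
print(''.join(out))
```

Execution trace: 'C' (try body) → 'A' (except TypeError) → 'S' (after the try/except). Output: CAS

Answer: CAS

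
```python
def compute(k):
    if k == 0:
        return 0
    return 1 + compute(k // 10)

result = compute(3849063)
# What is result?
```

Count of digits of 3849063: 7

Answer: 7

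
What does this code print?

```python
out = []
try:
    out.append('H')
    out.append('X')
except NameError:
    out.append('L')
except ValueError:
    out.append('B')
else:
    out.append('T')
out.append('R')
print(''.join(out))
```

Execution trace: 'H' (try body) → 'X' (try body, no exception) → 'T' (else) → 'R' (after the try/except). Output: HXTR

Answer: HXTR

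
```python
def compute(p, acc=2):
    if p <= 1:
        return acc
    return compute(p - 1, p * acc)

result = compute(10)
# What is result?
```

Accumulator trace (n, acc): (10, 2) -> (9, 20) -> (8, 180) -> (7, 1440) -> (6, 10080) -> (5, 60480) -> (4, 302400) -> (3, 1209600) -> (2, 3628800) -> (1, 7257600) -> return 7257600

Answer: 7257600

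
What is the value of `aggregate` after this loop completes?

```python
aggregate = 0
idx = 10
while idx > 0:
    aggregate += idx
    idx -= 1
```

Sum 10 down to 1
`aggregate` takes the values: 0 → 10 → 19 → 27 → 34 → 40 → 45 → 49 → 52 → 54 → 55

Answer: 55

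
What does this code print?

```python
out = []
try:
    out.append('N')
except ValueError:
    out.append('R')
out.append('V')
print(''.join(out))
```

Execution trace: 'N' (try body, no exception) → 'V' (after the try/except). Output: NV

Answer: NV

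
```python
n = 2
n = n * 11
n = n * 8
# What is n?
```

Trace:
`n = 2` → n = 2
`n = n * 11` → n = 22
`n = n * 8` → n = 176
So n = 176

Answer: 176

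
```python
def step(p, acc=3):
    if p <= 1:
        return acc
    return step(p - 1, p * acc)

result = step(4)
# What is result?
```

Accumulator trace (n, acc): (4, 3) -> (3, 12) -> (2, 36) -> (1, 72) -> return 72

Answer: 72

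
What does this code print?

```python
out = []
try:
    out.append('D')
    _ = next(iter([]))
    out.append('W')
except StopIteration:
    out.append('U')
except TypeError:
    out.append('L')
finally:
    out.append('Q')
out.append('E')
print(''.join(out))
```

Execution trace: 'D' (try body) → 'U' (except StopIteration) → 'Q' (finally) → 'E' (after the try/except). Output: DUQE

Answer: DUQE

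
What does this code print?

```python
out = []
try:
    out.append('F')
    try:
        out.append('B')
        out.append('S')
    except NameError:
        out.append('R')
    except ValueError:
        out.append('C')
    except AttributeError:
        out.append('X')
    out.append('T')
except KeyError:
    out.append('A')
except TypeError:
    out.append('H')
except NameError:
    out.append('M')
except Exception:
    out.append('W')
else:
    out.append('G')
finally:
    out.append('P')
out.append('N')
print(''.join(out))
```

Execution trace: 'F' (try body) → 'B' (inner try body) → 'S' (inner try body, no exception) → 'T' (try body, no exception) → 'G' (else) → 'P' (finally) → 'N' (after the try/except). Output: FBSTGPN

Answer: FBSTGPN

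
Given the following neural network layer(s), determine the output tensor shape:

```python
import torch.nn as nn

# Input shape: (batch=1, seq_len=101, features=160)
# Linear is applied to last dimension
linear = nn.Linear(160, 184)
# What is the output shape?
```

Input: (1, 101, 160) -> Output: (1, 101, 184)

Answer: (1, 101, 184)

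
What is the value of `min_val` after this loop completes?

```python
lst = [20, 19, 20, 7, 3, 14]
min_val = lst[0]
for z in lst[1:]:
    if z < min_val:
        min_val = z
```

Minimum of [20, 19, 20, 7, 3, 14]
`min_val` takes the values: 20 → 19 → 7 → 3

Answer: 3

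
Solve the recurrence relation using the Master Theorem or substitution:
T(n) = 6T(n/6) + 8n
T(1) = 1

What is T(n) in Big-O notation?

By Master Theorem: a=6, b=6, f(n)=8n. Since log_6(6) = 1 and f(n) = Θ(n^1), Case 2 applies. T(n) = O(n log n).

Answer: O(n log n)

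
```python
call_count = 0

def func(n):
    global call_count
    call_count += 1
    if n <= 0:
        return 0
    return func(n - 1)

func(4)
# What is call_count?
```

Linear recursion stepping by 1: 5 calls from n=4 down to ≤0.

Answer: 5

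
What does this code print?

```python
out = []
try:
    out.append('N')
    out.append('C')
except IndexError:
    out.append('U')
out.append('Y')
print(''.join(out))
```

Execution trace: 'N' (try body) → 'C' (try body, no exception) → 'Y' (after the try/except). Output: NCY

Answer: NCY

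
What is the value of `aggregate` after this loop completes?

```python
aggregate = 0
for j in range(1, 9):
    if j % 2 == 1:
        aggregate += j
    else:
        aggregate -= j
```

Add odd, subtract even
`aggregate` takes the values: 0 → 1 → -1 → 2 → -2 → 3 → -3 → 4 → -4

Answer: -4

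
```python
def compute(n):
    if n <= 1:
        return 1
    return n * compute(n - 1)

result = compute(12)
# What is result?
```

compute(12) = 12 * 11 * 10 * 9 * 8 * 7 * 6 * 5 * 4 * 3 * 2 * 1 = 479001600

Answer: 479001600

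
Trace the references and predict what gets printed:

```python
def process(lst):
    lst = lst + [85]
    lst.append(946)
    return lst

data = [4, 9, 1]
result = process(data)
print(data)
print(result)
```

Key concept: rebinding parameter vs mutation.
Step by step:
`data = [4, 9, 1]` → data = [4, 9, 1]
`result = process(data)` → result = [4, 9, 1, 85, 946]
`print(data)` → prints [4, 9, 1]
`print(result)` → prints [4, 9, 1, 85, 946]

Answer:
[4, 9, 1]
[4, 9, 1, 85, 946]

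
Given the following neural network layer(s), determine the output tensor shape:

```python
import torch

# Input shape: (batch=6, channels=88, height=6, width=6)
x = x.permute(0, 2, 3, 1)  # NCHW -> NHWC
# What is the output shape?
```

Input: (6, 88, 6, 6) -> Output: (6, 6, 6, 88)

Answer: (6, 6, 6, 88)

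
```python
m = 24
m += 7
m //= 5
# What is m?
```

Trace:
`m = 24` → m = 24
`m += 7` → m = 31
`m //= 5` → m = 6
So m = 6

Answer: 6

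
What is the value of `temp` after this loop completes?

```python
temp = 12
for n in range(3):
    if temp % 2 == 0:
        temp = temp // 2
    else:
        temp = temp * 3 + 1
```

Collatz-style transformation from 12
`temp` takes the values: 12 → 6 → 3 → 10

Answer: 10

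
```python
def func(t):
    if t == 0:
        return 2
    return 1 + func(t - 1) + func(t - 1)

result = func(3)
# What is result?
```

func(t) = 1 + 2·func(t-1), func(0)=2. Closed form: (2+1)·2^3 - 1 = 23.

Answer: 23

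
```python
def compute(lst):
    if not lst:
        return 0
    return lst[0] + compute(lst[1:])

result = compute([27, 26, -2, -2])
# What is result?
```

27 + 26 + (-2) + (-2) + 0 = 49

Answer: 49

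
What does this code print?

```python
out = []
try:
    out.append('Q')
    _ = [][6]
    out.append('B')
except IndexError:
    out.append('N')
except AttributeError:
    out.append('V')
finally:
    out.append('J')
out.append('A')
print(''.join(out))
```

Execution trace: 'Q' (try body) → 'N' (except IndexError) → 'J' (finally) → 'A' (after the try/except). Output: QNJA

Answer: QNJA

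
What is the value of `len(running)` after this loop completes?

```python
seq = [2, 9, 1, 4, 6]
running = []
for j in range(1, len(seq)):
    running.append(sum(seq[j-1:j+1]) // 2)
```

Number of 2-element averages
`running` takes the values: [] → [5] → [5, 5] → [5, 5, 2] → [5, 5, 2, 5]
So `len(running)` = 4

Answer: 4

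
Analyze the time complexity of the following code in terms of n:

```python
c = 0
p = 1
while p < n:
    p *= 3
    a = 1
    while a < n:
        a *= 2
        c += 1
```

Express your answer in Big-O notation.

Each loop level contributes: log n × log n. Multiplying the contributions gives O(log² n).

Answer: O(log² n)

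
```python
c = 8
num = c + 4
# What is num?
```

Trace:
`c = 8` → c = 8
`num = c + 4` → num = 12
So num = 12

Answer: 12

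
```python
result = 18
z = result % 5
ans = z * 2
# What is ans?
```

Trace:
`result = 18` → result = 18
`z = result % 5` → z = 3
`ans = z * 2` → ans = 6
So ans = 6

Answer: 6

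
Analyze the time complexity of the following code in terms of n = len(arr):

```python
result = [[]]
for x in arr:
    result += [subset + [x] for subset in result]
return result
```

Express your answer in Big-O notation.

This is subset (power-set) generation — 2^n subsets, each materialised as a list of up to n elements. Time complexity: O(n · 2^n).

Answer: O(n · 2^n)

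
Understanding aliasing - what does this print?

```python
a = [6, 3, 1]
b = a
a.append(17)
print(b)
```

Key concept: basic list aliasing.
Step by step:
`a = [6, 3, 1]` → a = [6, 3, 1]
`b = a` → b = [6, 3, 1] (same object as a)
`a.append(17)` → a = [6, 3, 1, 17] (same object as b); b = [6, 3, 1, 17] (same object as a)
`print(b)` → prints [6, 3, 1, 17]

Answer: [6, 3, 1, 17]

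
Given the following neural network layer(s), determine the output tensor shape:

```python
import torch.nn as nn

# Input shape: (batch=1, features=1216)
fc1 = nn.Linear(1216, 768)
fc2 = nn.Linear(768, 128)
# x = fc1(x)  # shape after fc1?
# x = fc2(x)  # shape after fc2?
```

Input: (1, 1216) -> after fc1: (1, 768) -> Output: (1, 128)

Answer: (1, 128)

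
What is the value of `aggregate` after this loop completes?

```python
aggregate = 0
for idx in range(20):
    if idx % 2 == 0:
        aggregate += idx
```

Sum of even numbers 0 to 19
`aggregate` takes the values: 0 → 2 → 6 → 12 → 20 → 30 → 42 → 56 → 72 → 90

Answer: 90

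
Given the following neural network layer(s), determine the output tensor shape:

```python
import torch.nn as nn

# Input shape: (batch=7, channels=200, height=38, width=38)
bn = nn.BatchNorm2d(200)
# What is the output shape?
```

Input: (7, 200, 38, 38) -> Output: (7, 200, 38, 38)

Answer: (7, 200, 38, 38)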